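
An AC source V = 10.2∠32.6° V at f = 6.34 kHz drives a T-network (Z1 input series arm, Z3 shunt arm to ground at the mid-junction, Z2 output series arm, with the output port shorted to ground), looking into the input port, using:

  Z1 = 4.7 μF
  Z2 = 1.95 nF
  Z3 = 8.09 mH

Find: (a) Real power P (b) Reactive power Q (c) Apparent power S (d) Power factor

Step 1 — Angular frequency: ω = 2π·f = 2π·6340 = 3.984e+04 rad/s.
Step 2 — Component impedances:
  Z1: Z = 1/(jωC) = -j/(ω·C) = 0 - j5.341 Ω
  Z2: Z = 1/(jωC) = -j/(ω·C) = 0 - j1.287e+04 Ω
  Z3: Z = jωL = j·3.984e+04·0.00809 = 0 + j322.3 Ω
Step 3 — With the output port shorted to ground, the output series arm Z2 runs from the junction to ground; the shunt arm Z3 also runs from the junction to ground. They appear in parallel: Z3 || Z2 = 0 + j330.5 Ω.
Step 4 — Series with input arm Z1: Z_in = Z1 + (Z3 || Z2) = 0 + j325.2 Ω = 325.2∠90.0° Ω.
Step 5 — Source phasor: V = 10.2∠32.6° V = 8.593 + j5.495 V.
Step 6 — Current: I = V / Z = 0.0169 - j0.02642 A = 0.03137∠-57.4° A.
Step 7 — Complex power: S = V·I* = 0 + j0.3199 VA.
Step 8 — Real power: P = Re(S) = 0 W.
Step 9 — Reactive power: Q = Im(S) = 0.3199 VAR.
Step 10 — Apparent power: |S| = 0.3199 VA.
Step 11 — Power factor: PF = P/|S| = 0 (lagging).

(a) P = 0 W  (b) Q = 0.3199 VAR  (c) S = 0.3199 VA  (d) PF = 0 (lagging)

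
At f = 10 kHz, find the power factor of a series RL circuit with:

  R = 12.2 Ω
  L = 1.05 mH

Step 1 — Angular frequency: ω = 2π·f = 2π·1e+04 = 6.283e+04 rad/s.
Step 2 — Component impedances:
  R: Z = R = 12.2 Ω
  L: Z = jωL = j·6.283e+04·0.00105 = 0 + j65.97 Ω
Step 3 — Series combination: Z_total = R + L = 12.2 + j65.97 Ω = 67.09∠79.5° Ω.
Step 4 — Power factor: PF = cos(φ) = Re(Z)/|Z| = 12.2/67.09 = 0.1818.
Step 5 — Type: Im(Z) = 65.97 ⇒ lagging (phase φ = 79.5°).

PF = 0.1818 (lagging, φ = 79.5°)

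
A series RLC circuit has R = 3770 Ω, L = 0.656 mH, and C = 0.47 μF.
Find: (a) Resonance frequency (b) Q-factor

Step 1 — Resonance condition Im(Z)=0 gives ω₀ = 1/√(LC).
Step 2 — ω₀ = 1/√(0.000656·4.7e-07) = 5.695e+04 rad/s.
Step 3 — f₀ = ω₀/(2π) = 9064 Hz.
Step 4 — Series Q: Q = ω₀L/R = 5.695e+04·0.000656/3770 = 0.00991.

(a) f₀ = 9064 Hz  (b) Q = 0.00991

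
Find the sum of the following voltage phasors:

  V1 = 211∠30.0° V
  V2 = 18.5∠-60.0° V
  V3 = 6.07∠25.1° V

Step 1 — Convert each phasor to rectangular form:
  V1 = 211·(cos(30.0°) + j·sin(30.0°)) = 182.7 + j105.5 V
  V2 = 18.5·(cos(-60.0°) + j·sin(-60.0°)) = 9.25 - j16.02 V
  V3 = 6.07·(cos(25.1°) + j·sin(25.1°)) = 5.497 + j2.575 V
Step 2 — Sum components: V_total = 197.5 + j92.05 V.
Step 3 — Convert to polar: |V_total| = 217.9 V, ∠V_total = 25.0°.

V_total = 217.9∠25.0° V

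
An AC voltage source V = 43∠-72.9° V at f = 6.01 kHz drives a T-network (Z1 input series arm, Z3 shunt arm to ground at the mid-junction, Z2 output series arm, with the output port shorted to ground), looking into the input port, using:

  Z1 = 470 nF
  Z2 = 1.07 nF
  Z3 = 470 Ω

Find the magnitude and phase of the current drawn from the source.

Step 1 — Angular frequency: ω = 2π·f = 2π·6010 = 3.776e+04 rad/s.
Step 2 — Component impedances:
  Z1: Z = 1/(jωC) = -j/(ω·C) = 0 - j56.34 Ω
  Z2: Z = 1/(jωC) = -j/(ω·C) = 0 - j2.475e+04 Ω
  Z3: Z = R = 470 Ω
Step 3 — With the output port shorted to ground, the output series arm Z2 runs from the junction to ground; the shunt arm Z3 also runs from the junction to ground. They appear in parallel: Z3 || Z2 = 469.8 - j8.922 Ω.
Step 4 — Series with input arm Z1: Z_in = Z1 + (Z3 || Z2) = 469.8 - j65.27 Ω = 474.3∠-7.9° Ω.
Step 5 — Source phasor: V = 43∠-72.9° V = 12.64 - j41.1 V.
Step 6 — Ohm's law: I = V / Z_total = (12.64 - j41.1) / (469.8 - j65.27) = 0.03832 - j0.08215 A.
Step 7 — Convert to polar: |I| = 0.09065 A, ∠I = -65.0°.

I = 0.09065∠-65.0° A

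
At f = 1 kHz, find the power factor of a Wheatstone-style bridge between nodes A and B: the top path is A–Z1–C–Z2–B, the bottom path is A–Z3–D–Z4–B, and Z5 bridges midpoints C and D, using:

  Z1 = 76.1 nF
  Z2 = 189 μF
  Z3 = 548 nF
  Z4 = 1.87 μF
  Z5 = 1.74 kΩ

Step 1 — Angular frequency: ω = 2π·f = 2π·1000 = 6283 rad/s.
Step 2 — Component impedances:
  Z1: Z = 1/(jωC) = -j/(ω·C) = 0 - j2091 Ω
  Z2: Z = 1/(jωC) = -j/(ω·C) = 0 - j0.8421 Ω
  Z3: Z = 1/(jωC) = -j/(ω·C) = 0 - j290.4 Ω
  Z4: Z = 1/(jωC) = -j/(ω·C) = 0 - j85.11 Ω
  Z5: Z = R = 1740 Ω
Step 3 — Bridge requires nodal analysis (the Z5 bridge couples midpoints C and D, so the two paths cannot be reduced to a simple series/parallel combination). Setting node B to ground and injecting 1 A at node A, the 3-node admittance system at A, C, D solves to V_A = Z_AB = 2.975 - j318.2 Ω = 318.3∠-89.5° Ω.
Step 4 — Power factor: PF = cos(φ) = Re(Z)/|Z| = 2.975/318.26 = 0.009348.
Step 5 — Type: Im(Z) = -318.2 ⇒ leading (phase φ = -89.5°).

PF = 0.009348 (leading, φ = -89.5°)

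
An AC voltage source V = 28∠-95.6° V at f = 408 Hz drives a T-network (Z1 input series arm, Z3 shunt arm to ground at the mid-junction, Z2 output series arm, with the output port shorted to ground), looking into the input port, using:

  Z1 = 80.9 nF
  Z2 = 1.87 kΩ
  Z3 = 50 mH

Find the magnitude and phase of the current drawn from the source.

Step 1 — Angular frequency: ω = 2π·f = 2π·408 = 2564 rad/s.
Step 2 — Component impedances:
  Z1: Z = 1/(jωC) = -j/(ω·C) = 0 - j4822 Ω
  Z2: Z = R = 1870 Ω
  Z3: Z = jωL = j·2564·0.05 = 0 + j128.2 Ω
Step 3 — With the output port shorted to ground, the output series arm Z2 runs from the junction to ground; the shunt arm Z3 also runs from the junction to ground. They appear in parallel: Z3 || Z2 = 8.745 + j127.6 Ω.
Step 4 — Series with input arm Z1: Z_in = Z1 + (Z3 || Z2) = 8.745 - j4694 Ω = 4694∠-89.9° Ω.
Step 5 — Source phasor: V = 28∠-95.6° V = -2.732 - j27.87 V.
Step 6 — Ohm's law: I = V / Z_total = (-2.732 - j27.87) / (8.745 - j4694) = 0.005935 - j0.0005931 A.
Step 7 — Convert to polar: |I| = 0.005965 A, ∠I = -5.7°.

I = 0.005965∠-5.7° A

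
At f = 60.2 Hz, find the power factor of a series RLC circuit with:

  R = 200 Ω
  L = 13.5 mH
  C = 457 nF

Step 1 — Angular frequency: ω = 2π·f = 2π·60.2 = 378.2 rad/s.
Step 2 — Component impedances:
  R: Z = R = 200 Ω
  L: Z = jωL = j·378.2·0.0135 = 0 + j5.106 Ω
  C: Z = 1/(jωC) = -j/(ω·C) = 0 - j5785 Ω
Step 3 — Series combination: Z_total = R + L + C = 200 - j5780 Ω = 5783∠-88.0° Ω.
Step 4 — Power factor: PF = cos(φ) = Re(Z)/|Z| = 200/5783 = 0.03458.
Step 5 — Type: Im(Z) = -5780 ⇒ leading (phase φ = -88.0°).

PF = 0.03458 (leading, φ = -88.0°)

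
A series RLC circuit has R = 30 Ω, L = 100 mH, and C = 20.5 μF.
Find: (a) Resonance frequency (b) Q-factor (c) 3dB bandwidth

Step 1 — Resonance: ω₀ = 1/√(LC) = 1/√(0.1·2.05e-05) = 698.4 rad/s.
Step 2 — f₀ = ω₀/(2π) = 111.2 Hz.
Step 3 — Series Q: Q = ω₀L/R = 698.4·0.1/30 = 2.328.
Step 4 — Bandwidth: Δω = ω₀/Q = 300 rad/s; BW = Δω/(2π) = 47.75 Hz.

(a) f₀ = 111.2 Hz  (b) Q = 2.328  (c) BW = 47.75 Hz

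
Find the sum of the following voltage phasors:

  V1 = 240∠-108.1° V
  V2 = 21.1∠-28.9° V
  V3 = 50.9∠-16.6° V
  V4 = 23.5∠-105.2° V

Step 1 — Convert each phasor to rectangular form:
  V1 = 240·(cos(-108.1°) + j·sin(-108.1°)) = -74.56 - j228.1 V
  V2 = 21.1·(cos(-28.9°) + j·sin(-28.9°)) = 18.47 - j10.2 V
  V3 = 50.9·(cos(-16.6°) + j·sin(-16.6°)) = 48.78 - j14.54 V
  V4 = 23.5·(cos(-105.2°) + j·sin(-105.2°)) = -6.161 - j22.68 V
Step 2 — Sum components: V_total = -13.47 - j275.5 V.
Step 3 — Convert to polar: |V_total| = 275.9 V, ∠V_total = -92.8°.

V_total = 275.9∠-92.8° V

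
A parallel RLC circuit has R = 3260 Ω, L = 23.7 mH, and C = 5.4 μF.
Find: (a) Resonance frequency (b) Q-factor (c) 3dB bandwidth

Step 1 — Resonance: ω₀ = 1/√(LC) = 1/√(0.0237·5.4e-06) = 2795 rad/s.
Step 2 — f₀ = ω₀/(2π) = 444.9 Hz.
Step 3 — Parallel Q: Q = R/(ω₀L) = 3260/(2795·0.0237) = 49.21.
Step 4 — Bandwidth: Δω = ω₀/Q = 56.81 rad/s; BW = Δω/(2π) = 9.041 Hz.

(a) f₀ = 444.9 Hz  (b) Q = 49.21  (c) BW = 9.041 Hz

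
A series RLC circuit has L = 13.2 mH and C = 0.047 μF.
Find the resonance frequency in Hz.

Step 1 — Resonance condition Im(Z)=0 gives ω₀ = 1/√(LC).
Step 2 — ω₀ = 1/√(0.0132·4.7e-08) = 4.015e+04 rad/s.
Step 3 — f₀ = ω₀/(2π) = 6390 Hz.

f₀ = 6390 Hz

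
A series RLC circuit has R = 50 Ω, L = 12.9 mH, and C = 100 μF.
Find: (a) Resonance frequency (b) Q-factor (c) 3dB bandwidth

Step 1 — Resonance condition Im(Z)=0 gives ω₀ = 1/√(LC).
Step 2 — ω₀ = 1/√(0.0129·0.0001) = 880.5 rad/s.
Step 3 — f₀ = ω₀/(2π) = 140.1 Hz.
Step 4 — Series Q: Q = ω₀L/R = 880.5·0.0129/50 = 0.2272.
Step 5 — 3dB bandwidth: Δω = ω₀/Q = 3876 rad/s; BW = Δω/(2π) = 616.9 Hz.

(a) f₀ = 140.1 Hz  (b) Q = 0.2272  (c) BW = 616.9 Hz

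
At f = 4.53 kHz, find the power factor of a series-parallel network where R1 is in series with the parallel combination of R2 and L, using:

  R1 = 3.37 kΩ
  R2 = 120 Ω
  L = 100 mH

Step 1 — Angular frequency: ω = 2π·f = 2π·4530 = 2.846e+04 rad/s.
Step 2 — Component impedances:
  R1: Z = R = 3370 Ω
  R2: Z = R = 120 Ω
  L: Z = jωL = j·2.846e+04·0.1 = 0 + j2846 Ω
Step 3 — Parallel branch: R2 || L = 1/(1/R2 + 1/L) = 119.8 + j5.05 Ω.
Step 4 — Series with R1: Z_total = R1 + (R2 || L) = 3490 + j5.05 Ω = 3490∠0.1° Ω.
Step 5 — Power factor: PF = cos(φ) = Re(Z)/|Z| = 3490/3490 = 1.
Step 6 — Type: Im(Z) = 5.05 ⇒ lagging (phase φ = 0.1°).

PF = 1 (lagging, φ = 0.1°)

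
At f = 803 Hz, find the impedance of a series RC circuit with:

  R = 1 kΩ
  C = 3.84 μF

Step 1 — Angular frequency: ω = 2π·f = 2π·803 = 5045 rad/s.
Step 2 — Component impedances:
  R: Z = R = 1000 Ω
  C: Z = 1/(jωC) = -j/(ω·C) = 0 - j51.61 Ω
Step 3 — Series combination: Z_total = R + C = 1000 - j51.61 Ω = 1001∠-3.0° Ω.

Z = 1000 - j51.61 Ω = 1001∠-3.0° Ω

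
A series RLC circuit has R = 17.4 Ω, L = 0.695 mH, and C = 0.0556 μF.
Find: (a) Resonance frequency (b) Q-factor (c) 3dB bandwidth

Step 1 — Resonance: ω₀ = 1/√(LC) = 1/√(0.000695·5.56e-08) = 1.609e+05 rad/s.
Step 2 — f₀ = ω₀/(2π) = 2.56e+04 Hz.
Step 3 — Series Q: Q = ω₀L/R = 1.609e+05·0.000695/17.4 = 6.425.
Step 4 — Bandwidth: Δω = ω₀/Q = 2.504e+04 rad/s; BW = Δω/(2π) = 3985 Hz.

(a) f₀ = 2.56e+04 Hz  (b) Q = 6.425  (c) BW = 3985 Hz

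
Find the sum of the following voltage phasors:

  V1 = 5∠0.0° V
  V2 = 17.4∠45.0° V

Step 1 — Convert each phasor to rectangular form:
  V1 = 5·(cos(0.0°) + j·sin(0.0°)) = 5 V
  V2 = 17.4·(cos(45.0°) + j·sin(45.0°)) = 12.3 + j12.3 V
Step 2 — Sum components: V_total = 17.3 + j12.3 V.
Step 3 — Convert to polar: |V_total| = 21.23 V, ∠V_total = 35.4°.

V_total = 21.23∠35.4° V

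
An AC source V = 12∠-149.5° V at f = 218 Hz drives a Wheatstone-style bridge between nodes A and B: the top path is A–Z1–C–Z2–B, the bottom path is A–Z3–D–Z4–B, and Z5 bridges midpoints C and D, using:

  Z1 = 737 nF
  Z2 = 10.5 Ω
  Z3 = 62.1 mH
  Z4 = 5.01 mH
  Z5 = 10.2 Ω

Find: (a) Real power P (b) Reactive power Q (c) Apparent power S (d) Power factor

Step 1 — Angular frequency: ω = 2π·f = 2π·218 = 1370 rad/s.
Step 2 — Component impedances:
  Z1: Z = 1/(jωC) = -j/(ω·C) = 0 - j990.6 Ω
  Z2: Z = R = 10.5 Ω
  Z3: Z = jωL = j·1370·0.0621 = 0 + j85.06 Ω
  Z4: Z = jωL = j·1370·0.00501 = 0 + j6.862 Ω
  Z5: Z = R = 10.2 Ω
Step 3 — Bridge requires nodal analysis (the Z5 bridge couples midpoints C and D, so the two paths cannot be reduced to a simple series/parallel combination). Setting node B to ground and injecting 1 A at node A, the 3-node admittance system at A, C, D solves to V_A = Z_AB = 2.3 + j99.83 Ω = 99.85∠88.7° Ω.
Step 4 — Source phasor: V = 12∠-149.5° V = -10.34 - j6.09 V.
Step 5 — Current: I = V / Z = -0.06336 + j0.1021 A = 0.1202∠121.8° A.
Step 6 — Complex power: S = V·I* = 0.03322 + j1.442 VA.
Step 7 — Real power: P = Re(S) = 0.03322 W.
Step 8 — Reactive power: Q = Im(S) = 1.442 VAR.
Step 9 — Apparent power: |S| = 1.442 VA.
Step 10 — Power factor: PF = P/|S| = 0.02304 (lagging).

(a) P = 0.03322 W  (b) Q = 1.442 VAR  (c) S = 1.442 VA  (d) PF = 0.02304 (lagging)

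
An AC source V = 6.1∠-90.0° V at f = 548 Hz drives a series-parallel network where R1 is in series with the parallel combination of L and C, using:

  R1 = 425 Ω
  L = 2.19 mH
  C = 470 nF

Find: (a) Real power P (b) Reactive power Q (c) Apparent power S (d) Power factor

Step 1 — Angular frequency: ω = 2π·f = 2π·548 = 3443 rad/s.
Step 2 — Component impedances:
  R1: Z = R = 425 Ω
  L: Z = jωL = j·3443·0.00219 = 0 + j7.541 Ω
  C: Z = 1/(jωC) = -j/(ω·C) = 0 - j617.9 Ω
Step 3 — Parallel branch: L || C = 1/(1/L + 1/C) = 0 + j7.634 Ω.
Step 4 — Series with R1: Z_total = R1 + (L || C) = 425 + j7.634 Ω = 425.1∠1.0° Ω.
Step 5 — Source phasor: V = 6.1∠-90.0° V = 0 - j6.1 V.
Step 6 — Current: I = V / Z = -0.0002577 - j0.01435 A = 0.01435∠-91.0° A.
Step 7 — Complex power: S = V·I* = 0.08752 + j0.001572 VA.
Step 8 — Real power: P = Re(S) = 0.08752 W.
Step 9 — Reactive power: Q = Im(S) = 0.001572 VAR.
Step 10 — Apparent power: |S| = 0.08754 VA.
Step 11 — Power factor: PF = P/|S| = 0.9998 (lagging).

(a) P = 0.08752 W  (b) Q = 0.001572 VAR  (c) S = 0.08754 VA  (d) PF = 0.9998 (lagging)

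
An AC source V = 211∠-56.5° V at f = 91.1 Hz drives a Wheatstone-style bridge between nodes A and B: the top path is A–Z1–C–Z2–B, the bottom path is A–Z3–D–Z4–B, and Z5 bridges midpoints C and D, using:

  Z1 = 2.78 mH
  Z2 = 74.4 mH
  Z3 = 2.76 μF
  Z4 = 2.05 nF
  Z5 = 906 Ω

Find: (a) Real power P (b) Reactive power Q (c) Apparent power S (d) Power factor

Step 1 — Angular frequency: ω = 2π·f = 2π·91.1 = 572.4 rad/s.
Step 2 — Component impedances:
  Z1: Z = jωL = j·572.4·0.00278 = 0 + j1.591 Ω
  Z2: Z = jωL = j·572.4·0.0744 = 0 + j42.59 Ω
  Z3: Z = 1/(jωC) = -j/(ω·C) = 0 - j633 Ω
  Z4: Z = 1/(jωC) = -j/(ω·C) = 0 - j8.522e+05 Ω
  Z5: Z = R = 906 Ω
Step 3 — Bridge requires nodal analysis (the Z5 bridge couples midpoints C and D, so the two paths cannot be reduced to a simple series/parallel combination). Setting node B to ground and injecting 1 A at node A, the 3-node admittance system at A, C, D solves to V_A = Z_AB = 0.001806 + j44.18 Ω = 44.18∠90.0° Ω.
Step 4 — Source phasor: V = 211∠-56.5° V = 116.5 - j175.9 V.
Step 5 — Current: I = V / Z = -3.982 - j2.636 A = 4.776∠-146.5° A.
Step 6 — Complex power: S = V·I* = 0.04118 + j1008 VA.
Step 7 — Real power: P = Re(S) = 0.04118 W.
Step 8 — Reactive power: Q = Im(S) = 1008 VAR.
Step 9 — Apparent power: |S| = 1008 VA.
Step 10 — Power factor: PF = P/|S| = 4.087e-05 (lagging).

(a) P = 0.04118 W  (b) Q = 1008 VAR  (c) S = 1008 VA  (d) PF = 4.087e-05 (lagging)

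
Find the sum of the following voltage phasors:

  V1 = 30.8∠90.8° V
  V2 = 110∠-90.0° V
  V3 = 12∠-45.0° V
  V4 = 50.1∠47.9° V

Step 1 — Convert each phasor to rectangular form:
  V1 = 30.8·(cos(90.8°) + j·sin(90.8°)) = -0.43 + j30.8 V
  V2 = 110·(cos(-90.0°) + j·sin(-90.0°)) = 0 - j110 V
  V3 = 12·(cos(-45.0°) + j·sin(-45.0°)) = 8.485 - j8.485 V
  V4 = 50.1·(cos(47.9°) + j·sin(47.9°)) = 33.59 + j37.17 V
Step 2 — Sum components: V_total = 41.64 - j50.52 V.
Step 3 — Convert to polar: |V_total| = 65.47 V, ∠V_total = -50.5°.

V_total = 65.47∠-50.5° V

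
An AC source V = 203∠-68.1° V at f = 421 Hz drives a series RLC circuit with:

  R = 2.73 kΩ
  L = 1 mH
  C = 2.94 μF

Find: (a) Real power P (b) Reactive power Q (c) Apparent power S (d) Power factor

Step 1 — Angular frequency: ω = 2π·f = 2π·421 = 2645 rad/s.
Step 2 — Component impedances:
  R: Z = R = 2730 Ω
  L: Z = jωL = j·2645·0.001 = 0 + j2.645 Ω
  C: Z = 1/(jωC) = -j/(ω·C) = 0 - j128.6 Ω
Step 3 — Series combination: Z_total = R + L + C = 2730 - j125.9 Ω = 2733∠-2.6° Ω.
Step 4 — Source phasor: V = 203∠-68.1° V = 75.72 - j188.4 V.
Step 5 — Current: I = V / Z = 0.03085 - j0.06757 A = 0.07428∠-65.5° A.
Step 6 — Complex power: S = V·I* = 15.06 - j0.6949 VA.
Step 7 — Real power: P = Re(S) = 15.06 W.
Step 8 — Reactive power: Q = Im(S) = -0.6949 VAR.
Step 9 — Apparent power: |S| = 15.08 VA.
Step 10 — Power factor: PF = P/|S| = 0.9989 (leading).

(a) P = 15.06 W  (b) Q = -0.6949 VAR  (c) S = 15.08 VA  (d) PF = 0.9989 (leading)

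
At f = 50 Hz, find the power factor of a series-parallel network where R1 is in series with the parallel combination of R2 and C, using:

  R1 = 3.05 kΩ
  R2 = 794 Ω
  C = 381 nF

Step 1 — Angular frequency: ω = 2π·f = 2π·50 = 314.2 rad/s.
Step 2 — Component impedances:
  R1: Z = R = 3050 Ω
  R2: Z = R = 794 Ω
  C: Z = 1/(jωC) = -j/(ω·C) = 0 - j8355 Ω
Step 3 — Parallel branch: R2 || C = 1/(1/R2 + 1/C) = 786.9 - j74.78 Ω.
Step 4 — Series with R1: Z_total = R1 + (R2 || C) = 3837 - j74.78 Ω = 3838∠-1.1° Ω.
Step 5 — Power factor: PF = cos(φ) = Re(Z)/|Z| = 3836.9/3837.6 = 0.9998.
Step 6 — Type: Im(Z) = -74.78 ⇒ leading (phase φ = -1.1°).

PF = 0.9998 (leading, φ = -1.1°)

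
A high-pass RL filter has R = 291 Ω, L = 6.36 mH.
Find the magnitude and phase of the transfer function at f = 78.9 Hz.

Step 1 — Angular frequency: ω = 2π·78.9 = 495.7 rad/s.
Step 2 — Transfer function: H(jω) = jωL/(R + jωL).
Step 3 — Numerator jωL = j·3.153; denominator R + jωL = 291 + j3.153.
Step 4 — H = 0.0001174 + j0.01083.
Step 5 — Magnitude: |H| = 0.01083 (-39.3 dB); phase: φ = 89.4°.

|H| = 0.01083 (-39.3 dB), φ = 89.4°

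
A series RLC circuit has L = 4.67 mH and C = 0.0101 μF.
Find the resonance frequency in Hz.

Step 1 — Resonance condition Im(Z)=0 gives ω₀ = 1/√(LC).
Step 2 — ω₀ = 1/√(0.00467·1.01e-08) = 1.456e+05 rad/s.
Step 3 — f₀ = ω₀/(2π) = 2.317e+04 Hz.

f₀ = 2.317e+04 Hz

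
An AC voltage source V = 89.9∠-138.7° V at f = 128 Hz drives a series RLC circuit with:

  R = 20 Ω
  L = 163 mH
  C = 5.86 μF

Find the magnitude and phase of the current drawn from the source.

Step 1 — Angular frequency: ω = 2π·f = 2π·128 = 804.2 rad/s.
Step 2 — Component impedances:
  R: Z = R = 20 Ω
  L: Z = jωL = j·804.2·0.163 = 0 + j131.1 Ω
  C: Z = 1/(jωC) = -j/(ω·C) = 0 - j212.2 Ω
Step 3 — Series combination: Z_total = R + L + C = 20 - j81.09 Ω = 83.52∠-76.1° Ω.
Step 4 — Source phasor: V = 89.9∠-138.7° V = -67.54 - j59.33 V.
Step 5 — Ohm's law: I = V / Z_total = (-67.54 - j59.33) / (20 - j81.09) = 0.4961 - j0.9552 A.
Step 6 — Convert to polar: |I| = 1.076 A, ∠I = -62.6°.

I = 1.076∠-62.6° A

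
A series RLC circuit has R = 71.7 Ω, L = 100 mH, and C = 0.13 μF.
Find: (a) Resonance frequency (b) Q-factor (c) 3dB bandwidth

Step 1 — Resonance condition Im(Z)=0 gives ω₀ = 1/√(LC).
Step 2 — ω₀ = 1/√(0.1·1.3e-07) = 8771 rad/s.
Step 3 — f₀ = ω₀/(2π) = 1396 Hz.
Step 4 — Series Q: Q = ω₀L/R = 8771·0.1/71.7 = 12.23.
Step 5 — 3dB bandwidth: Δω = ω₀/Q = 717 rad/s; BW = Δω/(2π) = 114.1 Hz.

(a) f₀ = 1396 Hz  (b) Q = 12.23  (c) BW = 114.1 Hz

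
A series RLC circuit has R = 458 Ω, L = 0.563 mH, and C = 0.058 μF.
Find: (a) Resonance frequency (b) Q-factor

Step 1 — Resonance condition Im(Z)=0 gives ω₀ = 1/√(LC).
Step 2 — ω₀ = 1/√(0.000563·5.8e-08) = 1.75e+05 rad/s.
Step 3 — f₀ = ω₀/(2π) = 2.785e+04 Hz.
Step 4 — Series Q: Q = ω₀L/R = 1.75e+05·0.000563/458 = 0.2151.

(a) f₀ = 2.785e+04 Hz  (b) Q = 0.2151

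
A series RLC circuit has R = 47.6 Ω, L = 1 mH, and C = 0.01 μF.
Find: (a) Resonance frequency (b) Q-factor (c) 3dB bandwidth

Step 1 — Resonance: ω₀ = 1/√(LC) = 1/√(0.001·1e-08) = 3.162e+05 rad/s.
Step 2 — f₀ = ω₀/(2π) = 5.033e+04 Hz.
Step 3 — Series Q: Q = ω₀L/R = 3.162e+05·0.001/47.6 = 6.643.
Step 4 — Bandwidth: Δω = ω₀/Q = 4.76e+04 rad/s; BW = Δω/(2π) = 7576 Hz.

(a) f₀ = 5.033e+04 Hz  (b) Q = 6.643  (c) BW = 7576 Hz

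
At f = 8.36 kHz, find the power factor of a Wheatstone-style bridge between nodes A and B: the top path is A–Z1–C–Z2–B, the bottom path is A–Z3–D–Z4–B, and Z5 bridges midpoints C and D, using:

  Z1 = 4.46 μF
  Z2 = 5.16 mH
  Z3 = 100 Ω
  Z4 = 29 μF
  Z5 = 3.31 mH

Step 1 — Angular frequency: ω = 2π·f = 2π·8360 = 5.253e+04 rad/s.
Step 2 — Component impedances:
  Z1: Z = 1/(jωC) = -j/(ω·C) = 0 - j4.269 Ω
  Z2: Z = jωL = j·5.253e+04·0.00516 = 0 + j271 Ω
  Z3: Z = R = 100 Ω
  Z4: Z = 1/(jωC) = -j/(ω·C) = 0 - j0.6565 Ω
  Z5: Z = jωL = j·5.253e+04·0.00331 = 0 + j173.9 Ω
Step 3 — Bridge requires nodal analysis (the Z5 bridge couples midpoints C and D, so the two paths cannot be reduced to a simple series/parallel combination). Setting node B to ground and injecting 1 A at node A, the 3-node admittance system at A, C, D solves to V_A = Z_AB = 51.03 + j49.59 Ω = 71.15∠44.2° Ω.
Step 4 — Power factor: PF = cos(φ) = Re(Z)/|Z| = 51.027/71.154 = 0.7171.
Step 5 — Type: Im(Z) = 49.59 ⇒ lagging (phase φ = 44.2°).

PF = 0.7171 (lagging, φ = 44.2°)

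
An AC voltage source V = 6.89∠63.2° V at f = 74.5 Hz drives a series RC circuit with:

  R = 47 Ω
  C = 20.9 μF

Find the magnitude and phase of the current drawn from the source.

Step 1 — Angular frequency: ω = 2π·f = 2π·74.5 = 468.1 rad/s.
Step 2 — Component impedances:
  R: Z = R = 47 Ω
  C: Z = 1/(jωC) = -j/(ω·C) = 0 - j102.2 Ω
Step 3 — Series combination: Z_total = R + C = 47 - j102.2 Ω = 112.5∠-65.3° Ω.
Step 4 — Source phasor: V = 6.89∠63.2° V = 3.107 + j6.15 V.
Step 5 — Ohm's law: I = V / Z_total = (3.107 + j6.15) / (47 - j102.2) = -0.03813 + j0.04792 A.
Step 6 — Convert to polar: |I| = 0.06124 A, ∠I = 128.5°.

I = 0.06124∠128.5° A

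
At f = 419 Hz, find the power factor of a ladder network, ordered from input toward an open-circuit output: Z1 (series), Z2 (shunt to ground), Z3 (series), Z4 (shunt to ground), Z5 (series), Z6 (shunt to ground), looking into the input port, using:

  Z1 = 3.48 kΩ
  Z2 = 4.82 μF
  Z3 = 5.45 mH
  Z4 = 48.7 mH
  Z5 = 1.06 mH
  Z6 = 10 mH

Step 1 — Angular frequency: ω = 2π·f = 2π·419 = 2633 rad/s.
Step 2 — Component impedances:
  Z1: Z = R = 3480 Ω
  Z2: Z = 1/(jωC) = -j/(ω·C) = 0 - j78.81 Ω
  Z3: Z = jωL = j·2633·0.00545 = 0 + j14.35 Ω
  Z4: Z = jωL = j·2633·0.0487 = 0 + j128.2 Ω
  Z5: Z = jωL = j·2633·0.00106 = 0 + j2.791 Ω
  Z6: Z = jωL = j·2633·0.01 = 0 + j26.33 Ω
Step 3 — Ladder network (open output): work backward from the far end, alternating series and parallel combinations. Z_in = 3480 + j73.67 Ω = 3481∠1.2° Ω.
Step 4 — Power factor: PF = cos(φ) = Re(Z)/|Z| = 3480/3480.8 = 0.9998.
Step 5 — Type: Im(Z) = 73.67 ⇒ lagging (phase φ = 1.2°).

PF = 0.9998 (lagging, φ = 1.2°)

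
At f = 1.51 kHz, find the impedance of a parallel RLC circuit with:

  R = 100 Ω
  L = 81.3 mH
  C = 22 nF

Step 1 — Angular frequency: ω = 2π·f = 2π·1510 = 9488 rad/s.
Step 2 — Component impedances:
  R: Z = R = 100 Ω
  L: Z = jωL = j·9488·0.0813 = 0 + j771.3 Ω
  C: Z = 1/(jωC) = -j/(ω·C) = 0 - j4791 Ω
Step 3 — Parallel combination: 1/Z_total = 1/R + 1/L + 1/C; Z_total = 98.83 + j10.75 Ω = 99.41∠6.2° Ω.

Z = 98.83 + j10.75 Ω = 99.41∠6.2° Ω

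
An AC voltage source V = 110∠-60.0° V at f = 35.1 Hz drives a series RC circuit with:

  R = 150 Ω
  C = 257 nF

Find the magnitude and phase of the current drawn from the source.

Step 1 — Angular frequency: ω = 2π·f = 2π·35.1 = 220.5 rad/s.
Step 2 — Component impedances:
  R: Z = R = 150 Ω
  C: Z = 1/(jωC) = -j/(ω·C) = 0 - j1.764e+04 Ω
Step 3 — Series combination: Z_total = R + C = 150 - j1.764e+04 Ω = 1.764e+04∠-89.5° Ω.
Step 4 — Source phasor: V = 110∠-60.0° V = 55 - j95.26 V.
Step 5 — Ohm's law: I = V / Z_total = (55 - j95.26) / (150 - j1.764e+04) = 0.005425 + j0.003071 A.
Step 6 — Convert to polar: |I| = 0.006234 A, ∠I = 29.5°.

I = 0.006234∠29.5° A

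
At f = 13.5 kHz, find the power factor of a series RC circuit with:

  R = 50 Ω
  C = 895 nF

Step 1 — Angular frequency: ω = 2π·f = 2π·1.35e+04 = 8.482e+04 rad/s.
Step 2 — Component impedances:
  R: Z = R = 50 Ω
  C: Z = 1/(jωC) = -j/(ω·C) = 0 - j13.17 Ω
Step 3 — Series combination: Z_total = R + C = 50 - j13.17 Ω = 51.71∠-14.8° Ω.
Step 4 — Power factor: PF = cos(φ) = Re(Z)/|Z| = 50/51.706 = 0.967.
Step 5 — Type: Im(Z) = -13.17 ⇒ leading (phase φ = -14.8°).

PF = 0.967 (leading, φ = -14.8°)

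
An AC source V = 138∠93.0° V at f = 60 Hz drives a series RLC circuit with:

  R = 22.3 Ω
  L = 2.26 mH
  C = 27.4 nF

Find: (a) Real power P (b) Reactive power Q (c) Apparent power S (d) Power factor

Step 1 — Angular frequency: ω = 2π·f = 2π·60 = 377 rad/s.
Step 2 — Component impedances:
  R: Z = R = 22.3 Ω
  L: Z = jωL = j·377·0.00226 = 0 + j0.852 Ω
  C: Z = 1/(jωC) = -j/(ω·C) = 0 - j9.681e+04 Ω
Step 3 — Series combination: Z_total = R + L + C = 22.3 - j9.681e+04 Ω = 9.681e+04∠-90.0° Ω.
Step 4 — Source phasor: V = 138∠93.0° V = -7.222 + j137.8 V.
Step 5 — Current: I = V / Z = -0.001424 - j7.428e-05 A = 0.001425∠-177.0° A.
Step 6 — Complex power: S = V·I* = 4.531e-05 - j0.1967 VA.
Step 7 — Real power: P = Re(S) = 4.531e-05 W.
Step 8 — Reactive power: Q = Im(S) = -0.1967 VAR.
Step 9 — Apparent power: |S| = 0.1967 VA.
Step 10 — Power factor: PF = P/|S| = 0.0002304 (leading).

(a) P = 4.531e-05 W  (b) Q = -0.1967 VAR  (c) S = 0.1967 VA  (d) PF = 0.0002304 (leading)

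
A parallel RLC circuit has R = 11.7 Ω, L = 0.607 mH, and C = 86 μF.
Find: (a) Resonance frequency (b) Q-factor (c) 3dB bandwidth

Step 1 — Resonance: ω₀ = 1/√(LC) = 1/√(0.000607·8.6e-05) = 4377 rad/s.
Step 2 — f₀ = ω₀/(2π) = 696.6 Hz.
Step 3 — Parallel Q: Q = R/(ω₀L) = 11.7/(4377·0.000607) = 4.404.
Step 4 — Bandwidth: Δω = ω₀/Q = 993.8 rad/s; BW = Δω/(2π) = 158.2 Hz.

(a) f₀ = 696.6 Hz  (b) Q = 4.404  (c) BW = 158.2 Hz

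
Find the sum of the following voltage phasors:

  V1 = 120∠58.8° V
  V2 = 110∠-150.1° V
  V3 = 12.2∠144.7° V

Step 1 — Convert each phasor to rectangular form:
  V1 = 120·(cos(58.8°) + j·sin(58.8°)) = 62.16 + j102.6 V
  V2 = 110·(cos(-150.1°) + j·sin(-150.1°)) = -95.36 - j54.83 V
  V3 = 12.2·(cos(144.7°) + j·sin(144.7°)) = -9.957 + j7.05 V
Step 2 — Sum components: V_total = -43.15 + j54.86 V.
Step 3 — Convert to polar: |V_total| = 69.8 V, ∠V_total = 128.2°.

V_total = 69.8∠128.2° V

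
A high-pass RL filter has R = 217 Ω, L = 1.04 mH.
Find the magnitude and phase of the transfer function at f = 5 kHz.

Step 1 — Angular frequency: ω = 2π·5000 = 3.142e+04 rad/s.
Step 2 — Transfer function: H(jω) = jωL/(R + jωL).
Step 3 — Numerator jωL = j·32.67; denominator R + jωL = 217 + j32.67.
Step 4 — H = 0.02217 + j0.1472.
Step 5 — Magnitude: |H| = 0.1489 (-16.5 dB); phase: φ = 81.4°.

|H| = 0.1489 (-16.5 dB), φ = 81.4°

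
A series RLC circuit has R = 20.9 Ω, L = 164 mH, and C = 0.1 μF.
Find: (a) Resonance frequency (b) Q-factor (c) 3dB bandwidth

Step 1 — Resonance: ω₀ = 1/√(LC) = 1/√(0.164·1e-07) = 7809 rad/s.
Step 2 — f₀ = ω₀/(2π) = 1243 Hz.
Step 3 — Series Q: Q = ω₀L/R = 7809·0.164/20.9 = 61.27.
Step 4 — Bandwidth: Δω = ω₀/Q = 127.4 rad/s; BW = Δω/(2π) = 20.28 Hz.

(a) f₀ = 1243 Hz  (b) Q = 61.27  (c) BW = 20.28 Hz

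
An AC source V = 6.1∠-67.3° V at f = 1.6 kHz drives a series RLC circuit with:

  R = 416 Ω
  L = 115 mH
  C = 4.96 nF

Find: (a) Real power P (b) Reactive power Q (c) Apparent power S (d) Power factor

Step 1 — Angular frequency: ω = 2π·f = 2π·1600 = 1.005e+04 rad/s.
Step 2 — Component impedances:
  R: Z = R = 416 Ω
  L: Z = jωL = j·1.005e+04·0.115 = 0 + j1156 Ω
  C: Z = 1/(jωC) = -j/(ω·C) = 0 - j2.005e+04 Ω
Step 3 — Series combination: Z_total = R + L + C = 416 - j1.89e+04 Ω = 1.89e+04∠-88.7° Ω.
Step 4 — Source phasor: V = 6.1∠-67.3° V = 2.354 - j5.627 V.
Step 5 — Current: I = V / Z = 0.0003004 + j0.0001179 A = 0.0003227∠21.4° A.
Step 6 — Complex power: S = V·I* = 4.332e-05 - j0.001968 VA.
Step 7 — Real power: P = Re(S) = 4.332e-05 W.
Step 8 — Reactive power: Q = Im(S) = -0.001968 VAR.
Step 9 — Apparent power: |S| = 0.001968 VA.
Step 10 — Power factor: PF = P/|S| = 0.02201 (leading).

(a) P = 4.332e-05 W  (b) Q = -0.001968 VAR  (c) S = 0.001968 VA  (d) PF = 0.02201 (leading)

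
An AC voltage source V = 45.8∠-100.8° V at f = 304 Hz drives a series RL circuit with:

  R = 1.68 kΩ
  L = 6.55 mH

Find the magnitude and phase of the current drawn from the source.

Step 1 — Angular frequency: ω = 2π·f = 2π·304 = 1910 rad/s.
Step 2 — Component impedances:
  R: Z = R = 1680 Ω
  L: Z = jωL = j·1910·0.00655 = 0 + j12.51 Ω
Step 3 — Series combination: Z_total = R + L = 1680 + j12.51 Ω = 1680∠0.4° Ω.
Step 4 — Source phasor: V = 45.8∠-100.8° V = -8.582 - j44.99 V.
Step 5 — Ohm's law: I = V / Z_total = (-8.582 - j44.99) / (1680 + j12.51) = -0.005308 - j0.02674 A.
Step 6 — Convert to polar: |I| = 0.02726 A, ∠I = -101.2°.

I = 0.02726∠-101.2° A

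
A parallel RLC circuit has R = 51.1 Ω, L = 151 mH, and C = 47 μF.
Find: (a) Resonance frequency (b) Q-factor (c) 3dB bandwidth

Step 1 — Resonance: ω₀ = 1/√(LC) = 1/√(0.151·4.7e-05) = 375.4 rad/s.
Step 2 — f₀ = ω₀/(2π) = 59.74 Hz.
Step 3 — Parallel Q: Q = R/(ω₀L) = 51.1/(375.4·0.151) = 0.9015.
Step 4 — Bandwidth: Δω = ω₀/Q = 416.4 rad/s; BW = Δω/(2π) = 66.27 Hz.

(a) f₀ = 59.74 Hz  (b) Q = 0.9015  (c) BW = 66.27 Hz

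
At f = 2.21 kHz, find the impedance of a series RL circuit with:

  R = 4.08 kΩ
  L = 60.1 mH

Step 1 — Angular frequency: ω = 2π·f = 2π·2210 = 1.389e+04 rad/s.
Step 2 — Component impedances:
  R: Z = R = 4080 Ω
  L: Z = jωL = j·1.389e+04·0.0601 = 0 + j834.5 Ω
Step 3 — Series combination: Z_total = R + L = 4080 + j834.5 Ω = 4164∠11.6° Ω.

Z = 4080 + j834.5 Ω = 4164∠11.6° Ω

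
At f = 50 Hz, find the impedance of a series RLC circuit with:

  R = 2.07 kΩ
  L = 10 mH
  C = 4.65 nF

Step 1 — Angular frequency: ω = 2π·f = 2π·50 = 314.2 rad/s.
Step 2 — Component impedances:
  R: Z = R = 2070 Ω
  L: Z = jωL = j·314.2·0.01 = 0 + j3.142 Ω
  C: Z = 1/(jωC) = -j/(ω·C) = 0 - j6.845e+05 Ω
Step 3 — Series combination: Z_total = R + L + C = 2070 - j6.845e+05 Ω = 6.845e+05∠-89.8° Ω.

Z = 2070 - j6.845e+05 Ω = 6.845e+05∠-89.8° Ω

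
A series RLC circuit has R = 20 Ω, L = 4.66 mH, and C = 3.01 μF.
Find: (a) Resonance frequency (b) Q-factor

Step 1 — Resonance condition Im(Z)=0 gives ω₀ = 1/√(LC).
Step 2 — ω₀ = 1/√(0.00466·3.01e-06) = 8444 rad/s.
Step 3 — f₀ = ω₀/(2π) = 1344 Hz.
Step 4 — Series Q: Q = ω₀L/R = 8444·0.00466/20 = 1.967.

(a) f₀ = 1344 Hz  (b) Q = 1.967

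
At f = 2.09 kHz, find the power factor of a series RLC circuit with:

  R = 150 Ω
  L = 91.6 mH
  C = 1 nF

Step 1 — Angular frequency: ω = 2π·f = 2π·2090 = 1.313e+04 rad/s.
Step 2 — Component impedances:
  R: Z = R = 150 Ω
  L: Z = jωL = j·1.313e+04·0.0916 = 0 + j1203 Ω
  C: Z = 1/(jωC) = -j/(ω·C) = 0 - j7.615e+04 Ω
Step 3 — Series combination: Z_total = R + L + C = 150 - j7.495e+04 Ω = 7.495e+04∠-89.9° Ω.
Step 4 — Power factor: PF = cos(φ) = Re(Z)/|Z| = 150/7.495e+04 = 0.002001.
Step 5 — Type: Im(Z) = -7.495e+04 ⇒ leading (phase φ = -89.9°).

PF = 0.002001 (leading, φ = -89.9°)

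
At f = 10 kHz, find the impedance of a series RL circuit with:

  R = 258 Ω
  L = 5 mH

Step 1 — Angular frequency: ω = 2π·f = 2π·1e+04 = 6.283e+04 rad/s.
Step 2 — Component impedances:
  R: Z = R = 258 Ω
  L: Z = jωL = j·6.283e+04·0.005 = 0 + j314.2 Ω
Step 3 — Series combination: Z_total = R + L = 258 + j314.2 Ω = 406.5∠50.6° Ω.

Z = 258 + j314.2 Ω = 406.5∠50.6° Ω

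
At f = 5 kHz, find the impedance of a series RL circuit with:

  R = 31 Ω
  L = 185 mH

Step 1 — Angular frequency: ω = 2π·f = 2π·5000 = 3.142e+04 rad/s.
Step 2 — Component impedances:
  R: Z = R = 31 Ω
  L: Z = jωL = j·3.142e+04·0.185 = 0 + j5812 Ω
Step 3 — Series combination: Z_total = R + L = 31 + j5812 Ω = 5812∠89.7° Ω.

Z = 31 + j5812 Ω = 5812∠89.7° Ω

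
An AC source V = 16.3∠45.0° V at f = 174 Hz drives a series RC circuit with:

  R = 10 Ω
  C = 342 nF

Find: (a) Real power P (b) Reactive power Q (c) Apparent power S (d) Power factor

Step 1 — Angular frequency: ω = 2π·f = 2π·174 = 1093 rad/s.
Step 2 — Component impedances:
  R: Z = R = 10 Ω
  C: Z = 1/(jωC) = -j/(ω·C) = 0 - j2675 Ω
Step 3 — Series combination: Z_total = R + C = 10 - j2675 Ω = 2675∠-89.8° Ω.
Step 4 — Source phasor: V = 16.3∠45.0° V = 11.53 + j11.53 V.
Step 5 — Current: I = V / Z = -0.004293 + j0.004326 A = 0.006095∠134.8° A.
Step 6 — Complex power: S = V·I* = 0.0003714 - j0.09934 VA.
Step 7 — Real power: P = Re(S) = 0.0003714 W.
Step 8 — Reactive power: Q = Im(S) = -0.09934 VAR.
Step 9 — Apparent power: |S| = 0.09934 VA.
Step 10 — Power factor: PF = P/|S| = 0.003739 (leading).

(a) P = 0.0003714 W  (b) Q = -0.09934 VAR  (c) S = 0.09934 VA  (d) PF = 0.003739 (leading)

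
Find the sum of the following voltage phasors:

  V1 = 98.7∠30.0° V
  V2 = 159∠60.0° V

Step 1 — Convert each phasor to rectangular form:
  V1 = 98.7·(cos(30.0°) + j·sin(30.0°)) = 85.48 + j49.35 V
  V2 = 159·(cos(60.0°) + j·sin(60.0°)) = 79.5 + j137.7 V
Step 2 — Sum components: V_total = 165 + j187 V.
Step 3 — Convert to polar: |V_total| = 249.4 V, ∠V_total = 48.6°.

V_total = 249.4∠48.6° V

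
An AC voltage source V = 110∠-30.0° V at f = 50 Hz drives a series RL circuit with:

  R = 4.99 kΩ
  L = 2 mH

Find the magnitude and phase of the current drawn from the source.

Step 1 — Angular frequency: ω = 2π·f = 2π·50 = 314.2 rad/s.
Step 2 — Component impedances:
  R: Z = R = 4990 Ω
  L: Z = jωL = j·314.2·0.002 = 0 + j0.6283 Ω
Step 3 — Series combination: Z_total = R + L = 4990 + j0.6283 Ω = 4990∠0.0° Ω.
Step 4 — Source phasor: V = 110∠-30.0° V = 95.26 - j55 V.
Step 5 — Ohm's law: I = V / Z_total = (95.26 - j55) / (4990 + j0.6283) = 0.01909 - j0.01102 A.
Step 6 — Convert to polar: |I| = 0.02204 A, ∠I = -30.0°.

I = 0.02204∠-30.0° A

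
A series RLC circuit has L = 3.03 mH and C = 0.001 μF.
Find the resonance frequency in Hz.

Step 1 — Resonance condition Im(Z)=0 gives ω₀ = 1/√(LC).
Step 2 — ω₀ = 1/√(0.00303·1e-09) = 5.745e+05 rad/s.
Step 3 — f₀ = ω₀/(2π) = 9.143e+04 Hz.

f₀ = 9.143e+04 Hz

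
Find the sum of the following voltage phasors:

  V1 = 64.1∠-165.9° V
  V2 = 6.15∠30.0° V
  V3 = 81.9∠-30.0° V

Step 1 — Convert each phasor to rectangular form:
  V1 = 64.1·(cos(-165.9°) + j·sin(-165.9°)) = -62.17 - j15.62 V
  V2 = 6.15·(cos(30.0°) + j·sin(30.0°)) = 5.326 + j3.075 V
  V3 = 81.9·(cos(-30.0°) + j·sin(-30.0°)) = 70.93 - j40.95 V
Step 2 — Sum components: V_total = 14.08 - j53.49 V.
Step 3 — Convert to polar: |V_total| = 55.31 V, ∠V_total = -75.2°.

V_total = 55.31∠-75.2° V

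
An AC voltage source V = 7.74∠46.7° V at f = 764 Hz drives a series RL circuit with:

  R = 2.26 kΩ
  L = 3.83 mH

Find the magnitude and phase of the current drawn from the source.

Step 1 — Angular frequency: ω = 2π·f = 2π·764 = 4800 rad/s.
Step 2 — Component impedances:
  R: Z = R = 2260 Ω
  L: Z = jωL = j·4800·0.00383 = 0 + j18.39 Ω
Step 3 — Series combination: Z_total = R + L = 2260 + j18.39 Ω = 2260∠0.5° Ω.
Step 4 — Source phasor: V = 7.74∠46.7° V = 5.308 + j5.633 V.
Step 5 — Ohm's law: I = V / Z_total = (5.308 + j5.633) / (2260 + j18.39) = 0.002369 + j0.002473 A.
Step 6 — Convert to polar: |I| = 0.003425 A, ∠I = 46.2°.

I = 0.003425∠46.2° A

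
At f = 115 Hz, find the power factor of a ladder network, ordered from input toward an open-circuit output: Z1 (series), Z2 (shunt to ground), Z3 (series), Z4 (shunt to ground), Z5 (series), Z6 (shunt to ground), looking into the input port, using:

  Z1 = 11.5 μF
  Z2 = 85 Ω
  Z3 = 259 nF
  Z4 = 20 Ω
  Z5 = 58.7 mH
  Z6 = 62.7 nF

Step 1 — Angular frequency: ω = 2π·f = 2π·115 = 722.6 rad/s.
Step 2 — Component impedances:
  Z1: Z = 1/(jωC) = -j/(ω·C) = 0 - j120.3 Ω
  Z2: Z = R = 85 Ω
  Z3: Z = 1/(jωC) = -j/(ω·C) = 0 - j5343 Ω
  Z4: Z = R = 20 Ω
  Z5: Z = jωL = j·722.6·0.0587 = 0 + j42.41 Ω
  Z6: Z = 1/(jωC) = -j/(ω·C) = 0 - j2.207e+04 Ω
Step 3 — Ladder network (open output): work backward from the far end, alternating series and parallel combinations. Z_in = 84.97 - j121.7 Ω = 148.4∠-55.1° Ω.
Step 4 — Power factor: PF = cos(φ) = Re(Z)/|Z| = 84.973/148.43 = 0.5725.
Step 5 — Type: Im(Z) = -121.7 ⇒ leading (phase φ = -55.1°).

PF = 0.5725 (leading, φ = -55.1°)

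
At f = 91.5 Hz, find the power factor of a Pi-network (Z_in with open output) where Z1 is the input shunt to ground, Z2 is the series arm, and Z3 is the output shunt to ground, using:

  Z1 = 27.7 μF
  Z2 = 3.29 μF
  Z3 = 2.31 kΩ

Step 1 — Angular frequency: ω = 2π·f = 2π·91.5 = 574.9 rad/s.
Step 2 — Component impedances:
  Z1: Z = 1/(jωC) = -j/(ω·C) = 0 - j62.79 Ω
  Z2: Z = 1/(jωC) = -j/(ω·C) = 0 - j528.7 Ω
  Z3: Z = R = 2310 Ω
Step 3 — With open output, the series arm Z2 and the output shunt Z3 appear in series to ground: Z2 + Z3 = 2310 - j528.7 Ω.
Step 4 — Parallel with input shunt Z1: Z_in = Z1 || (Z2 + Z3) = 1.602 - j62.38 Ω = 62.4∠-88.5° Ω.
Step 5 — Power factor: PF = cos(φ) = Re(Z)/|Z| = 1.602/62.4 = 0.02567.
Step 6 — Type: Im(Z) = -62.38 ⇒ leading (phase φ = -88.5°).

PF = 0.02567 (leading, φ = -88.5°)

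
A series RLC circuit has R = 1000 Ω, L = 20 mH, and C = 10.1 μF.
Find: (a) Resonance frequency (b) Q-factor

Step 1 — Resonance condition Im(Z)=0 gives ω₀ = 1/√(LC).
Step 2 — ω₀ = 1/√(0.02·1.01e-05) = 2225 rad/s.
Step 3 — f₀ = ω₀/(2π) = 354.1 Hz.
Step 4 — Series Q: Q = ω₀L/R = 2225·0.02/1000 = 0.0445.

(a) f₀ = 354.1 Hz  (b) Q = 0.0445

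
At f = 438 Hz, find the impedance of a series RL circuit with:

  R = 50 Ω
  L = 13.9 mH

Step 1 — Angular frequency: ω = 2π·f = 2π·438 = 2752 rad/s.
Step 2 — Component impedances:
  R: Z = R = 50 Ω
  L: Z = jωL = j·2752·0.0139 = 0 + j38.25 Ω
Step 3 — Series combination: Z_total = R + L = 50 + j38.25 Ω = 62.95∠37.4° Ω.

Z = 50 + j38.25 Ω = 62.95∠37.4° Ω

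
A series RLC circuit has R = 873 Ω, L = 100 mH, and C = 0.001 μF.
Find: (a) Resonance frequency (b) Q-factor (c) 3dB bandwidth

Step 1 — Resonance condition Im(Z)=0 gives ω₀ = 1/√(LC).
Step 2 — ω₀ = 1/√(0.1·1e-09) = 1e+05 rad/s.
Step 3 — f₀ = ω₀/(2π) = 1.592e+04 Hz.
Step 4 — Series Q: Q = ω₀L/R = 1e+05·0.1/873 = 11.45.
Step 5 — 3dB bandwidth: Δω = ω₀/Q = 8730 rad/s; BW = Δω/(2π) = 1389 Hz.

(a) f₀ = 1.592e+04 Hz  (b) Q = 11.45  (c) BW = 1389 Hz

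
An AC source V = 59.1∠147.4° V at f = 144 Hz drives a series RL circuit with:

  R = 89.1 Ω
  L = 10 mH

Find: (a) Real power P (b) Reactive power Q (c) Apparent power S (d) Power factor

Step 1 — Angular frequency: ω = 2π·f = 2π·144 = 904.8 rad/s.
Step 2 — Component impedances:
  R: Z = R = 89.1 Ω
  L: Z = jωL = j·904.8·0.01 = 0 + j9.048 Ω
Step 3 — Series combination: Z_total = R + L = 89.1 + j9.048 Ω = 89.56∠5.8° Ω.
Step 4 — Source phasor: V = 59.1∠147.4° V = -49.79 + j31.84 V.
Step 5 — Current: I = V / Z = -0.5172 + j0.4099 A = 0.6599∠141.6° A.
Step 6 — Complex power: S = V·I* = 38.8 + j3.94 VA.
Step 7 — Real power: P = Re(S) = 38.8 W.
Step 8 — Reactive power: Q = Im(S) = 3.94 VAR.
Step 9 — Apparent power: |S| = 39 VA.
Step 10 — Power factor: PF = P/|S| = 0.9949 (lagging).

(a) P = 38.8 W  (b) Q = 3.94 VAR  (c) S = 39 VA  (d) PF = 0.9949 (lagging)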